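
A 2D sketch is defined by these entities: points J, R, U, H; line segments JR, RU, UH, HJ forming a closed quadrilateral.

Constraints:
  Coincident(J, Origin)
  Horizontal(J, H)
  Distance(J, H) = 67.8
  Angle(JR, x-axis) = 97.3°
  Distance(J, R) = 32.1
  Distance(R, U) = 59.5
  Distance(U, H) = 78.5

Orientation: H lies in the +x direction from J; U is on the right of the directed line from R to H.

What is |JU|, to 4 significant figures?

28.22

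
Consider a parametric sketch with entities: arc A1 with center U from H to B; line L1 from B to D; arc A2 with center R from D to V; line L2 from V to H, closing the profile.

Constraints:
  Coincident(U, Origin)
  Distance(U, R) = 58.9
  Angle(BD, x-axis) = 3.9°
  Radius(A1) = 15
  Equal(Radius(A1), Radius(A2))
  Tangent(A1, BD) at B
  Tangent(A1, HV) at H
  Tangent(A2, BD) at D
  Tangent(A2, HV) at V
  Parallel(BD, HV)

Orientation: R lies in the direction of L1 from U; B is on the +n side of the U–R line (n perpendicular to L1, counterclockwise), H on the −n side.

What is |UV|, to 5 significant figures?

60.780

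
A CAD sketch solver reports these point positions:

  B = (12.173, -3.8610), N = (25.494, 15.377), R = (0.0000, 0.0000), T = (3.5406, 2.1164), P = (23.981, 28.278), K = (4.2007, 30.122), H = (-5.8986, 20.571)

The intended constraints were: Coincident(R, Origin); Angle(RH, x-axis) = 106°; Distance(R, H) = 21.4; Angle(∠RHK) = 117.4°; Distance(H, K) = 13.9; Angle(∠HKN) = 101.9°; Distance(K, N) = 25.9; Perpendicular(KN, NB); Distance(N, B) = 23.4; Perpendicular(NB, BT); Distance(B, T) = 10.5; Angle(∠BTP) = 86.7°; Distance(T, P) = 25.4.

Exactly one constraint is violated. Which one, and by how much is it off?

Distance(T, P) = 25.4 — off by 7.80.

R = (0.00, 0.00) ✓; RH at 106.0° ✓; |RH| = 21.40 ✓; ∠RHK = 117.4° ✓; |HK| = 13.90 ✓; ∠HKN = 101.9° ✓; |KN| = 25.90 ✓; ∠(KN, NB) = 90.00° ✓; |NB| = 23.40 ✓; ∠(NB, BT) = 90.00° ✓; |BT| = 10.50 ✓; ∠BTP = 86.70° ✓; |TP| = 33.20 ✗.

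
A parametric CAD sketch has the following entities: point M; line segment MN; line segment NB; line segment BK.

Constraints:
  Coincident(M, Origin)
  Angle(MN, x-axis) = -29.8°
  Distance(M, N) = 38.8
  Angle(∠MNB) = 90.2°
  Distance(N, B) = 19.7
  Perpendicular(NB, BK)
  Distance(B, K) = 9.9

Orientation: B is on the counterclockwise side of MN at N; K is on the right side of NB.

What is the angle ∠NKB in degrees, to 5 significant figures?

63.319°

M is at the origin; MN runs at -29.8° with length 38.8, so N = 38.8·(cos -29.8°, sin -29.8°) = (33.669, -19.283). ∠MNB = 90.2°, so NB runs at -29.8° + (180° − 90.2°) = 60.000° from the x-axis; with |NB| = 19.7, B = N + 19.7·(cos 60.000°, sin 60.000°) = (43.519, -2.2219). The perpendicularity gives BK at right angles to NB; with |BK| = 9.9 on the right of NB, K = B + 9.9·(0.86603, -0.50000) = (52.093, -7.1719). Then cos ∠NKB = KN·KB / (|KN||KB|), giving 63.319°.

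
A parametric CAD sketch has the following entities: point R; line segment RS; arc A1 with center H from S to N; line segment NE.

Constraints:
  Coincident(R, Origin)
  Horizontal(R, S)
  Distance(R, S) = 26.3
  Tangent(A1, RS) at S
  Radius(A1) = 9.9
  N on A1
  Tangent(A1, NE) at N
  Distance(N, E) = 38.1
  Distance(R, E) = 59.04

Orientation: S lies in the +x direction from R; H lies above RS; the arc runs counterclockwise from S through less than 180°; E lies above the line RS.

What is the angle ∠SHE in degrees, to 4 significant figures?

169.4°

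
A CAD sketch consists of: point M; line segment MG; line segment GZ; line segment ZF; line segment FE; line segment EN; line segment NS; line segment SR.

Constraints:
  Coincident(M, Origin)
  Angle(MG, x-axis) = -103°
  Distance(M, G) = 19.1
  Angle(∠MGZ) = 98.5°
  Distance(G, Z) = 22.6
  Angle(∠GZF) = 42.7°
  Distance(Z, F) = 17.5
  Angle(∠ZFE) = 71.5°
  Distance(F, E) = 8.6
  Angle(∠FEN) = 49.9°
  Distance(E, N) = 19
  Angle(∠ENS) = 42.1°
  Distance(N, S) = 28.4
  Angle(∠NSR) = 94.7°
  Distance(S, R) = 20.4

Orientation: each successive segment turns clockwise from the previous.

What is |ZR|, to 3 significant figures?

34.3

M is at the origin; MG runs at -103.0° with length 19.1, so G = (-4.30, -18.6). ∠MGZ = 98.5° gives GZ at 176° from the x-axis; with |GZ| = 22.6, Z = (-26.8, -16.8). ∠GZF = 42.7° gives ZF at 38.2° from the x-axis; with |ZF| = 17.5, F = (-13.1, -6.02). ∠ZFE = 71.5° gives FE at -70.3° from the x-axis; with |FE| = 8.6, E = (-10.2, -14.1). ∠FEN = 49.9° gives EN at 160° from the x-axis; with |EN| = 19.0, N = (-28.0, -7.49). ∠ENS = 42.1° gives NS at 21.7° from the x-axis; with |NS| = 28.4, S = (-1.60, 3.01). ∠NSR = 94.7° gives SR at -63.6° from the x-axis; with |SR| = 20.4, R = (7.47, -15.3). Then |ZR| = |R − Z| = 34.3.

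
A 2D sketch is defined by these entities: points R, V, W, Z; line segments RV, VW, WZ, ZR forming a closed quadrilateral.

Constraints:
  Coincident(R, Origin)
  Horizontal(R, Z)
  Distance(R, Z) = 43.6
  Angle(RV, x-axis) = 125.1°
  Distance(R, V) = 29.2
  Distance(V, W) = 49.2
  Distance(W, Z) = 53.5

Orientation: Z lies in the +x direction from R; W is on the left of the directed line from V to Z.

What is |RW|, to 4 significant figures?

55.93

Checks: |VW| = 49.20 ✓; |WZ| = 53.50 ✓.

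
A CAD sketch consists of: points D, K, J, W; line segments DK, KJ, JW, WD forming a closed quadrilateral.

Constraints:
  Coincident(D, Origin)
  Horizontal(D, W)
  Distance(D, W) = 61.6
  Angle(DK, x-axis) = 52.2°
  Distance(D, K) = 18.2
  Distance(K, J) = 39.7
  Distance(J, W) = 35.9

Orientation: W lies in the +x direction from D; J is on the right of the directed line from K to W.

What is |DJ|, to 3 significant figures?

37.2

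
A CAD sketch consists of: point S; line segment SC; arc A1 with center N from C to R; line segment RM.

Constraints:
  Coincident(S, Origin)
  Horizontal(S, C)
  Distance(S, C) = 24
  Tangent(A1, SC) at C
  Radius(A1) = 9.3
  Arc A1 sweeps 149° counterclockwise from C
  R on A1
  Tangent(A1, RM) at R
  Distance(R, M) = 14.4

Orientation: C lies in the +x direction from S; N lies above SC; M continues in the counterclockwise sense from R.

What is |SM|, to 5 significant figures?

29.665

S is at the origin; SC is horizontal with |SC| = 24.0 and C on the +x side, so C = (24.000, 0.0000). The tangent condition forces NC to be normal to SC, so N = C + (0, 9.3) = (24.000, 9.3000). On A1, C sits at bearing -90° from N; a 149° counterclockwise sweep puts R at bearing 59°, so R = N + 9.3·(cos 59°, sin 59°) = (28.790, 17.272). The tangent condition forces NR to be normal to RM, so RM runs along (−sin 59°, cos 59°); with |RM| = 14.4, M = (16.447, 24.688). Then |SM| = |M − S| = 29.665.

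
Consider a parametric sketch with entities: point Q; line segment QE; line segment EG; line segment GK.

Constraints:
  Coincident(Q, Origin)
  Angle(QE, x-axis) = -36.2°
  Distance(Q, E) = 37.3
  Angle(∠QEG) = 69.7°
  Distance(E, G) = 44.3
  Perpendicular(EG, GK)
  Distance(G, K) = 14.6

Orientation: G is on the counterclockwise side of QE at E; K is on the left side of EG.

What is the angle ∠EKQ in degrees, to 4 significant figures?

51.26°

Q is at the origin; QE runs at -36.2° with length 37.3, so E = 37.3·(cos -36.2°, sin -36.2°) = (30.10, -22.03). ∠QEG = 69.7°, so EG runs at -36.2° + (180° − 69.7°) = 74.10° from the x-axis; with |EG| = 44.3, G = E + 44.3·(cos 74.10°, sin 74.10°) = (42.24, 20.58). EG is perpendicular to GK; with |GK| = 14.6 on the left of EG, K = G + 14.6·(-0.9617, 0.2740) = (28.19, 24.58). Then cos ∠EKQ = KE·KQ / (|KE||KQ|), giving 51.26°.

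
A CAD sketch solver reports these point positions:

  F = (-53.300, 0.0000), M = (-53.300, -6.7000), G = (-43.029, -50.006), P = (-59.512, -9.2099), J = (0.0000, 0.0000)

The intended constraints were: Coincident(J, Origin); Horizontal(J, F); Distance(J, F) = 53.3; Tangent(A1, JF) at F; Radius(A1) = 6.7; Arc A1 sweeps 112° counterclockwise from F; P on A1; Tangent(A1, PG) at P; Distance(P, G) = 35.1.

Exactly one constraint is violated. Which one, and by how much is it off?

Distance(P, G) = 35.1 — off by 8.90.

J = (0.00, 0.00) ✓; J.y = 0.00, F.y = 0.00 ✓; |JF| = 53.30 ✓; ∠(MF, FJ) = 90.00° ✓; |MF| = 6.700 ✓; bearing(M→P) − bearing(M→F) = 112.0° ✓; |MP| = 6.700 ✓; ∠(MP, PG) = 90.00° ✓; |PG| = 44.00 ✗.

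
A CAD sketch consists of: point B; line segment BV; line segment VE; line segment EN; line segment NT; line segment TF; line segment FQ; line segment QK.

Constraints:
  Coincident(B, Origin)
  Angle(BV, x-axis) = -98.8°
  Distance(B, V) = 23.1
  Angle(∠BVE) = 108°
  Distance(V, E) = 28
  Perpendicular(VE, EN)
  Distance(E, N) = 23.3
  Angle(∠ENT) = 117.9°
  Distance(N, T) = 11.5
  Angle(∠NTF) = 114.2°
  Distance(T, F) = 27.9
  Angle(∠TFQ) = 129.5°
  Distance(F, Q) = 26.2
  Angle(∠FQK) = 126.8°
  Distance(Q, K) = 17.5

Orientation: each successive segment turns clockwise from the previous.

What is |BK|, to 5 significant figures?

50.091

B is at the origin; BV runs at -98.8° with length 23.1, so V = (-3.5340, -22.828). ∠BVE = 108.0° gives VE at -170.80° from the x-axis; with |VE| = 28.0, E = (-31.174, -27.305). The perpendicularity gives EN at right angles to VE, so EN runs at 99.200°; with |EN| = 23.3, N = (-34.899, -4.3045). ∠ENT = 117.9° gives NT at 37.100° from the x-axis; with |NT| = 11.5, T = (-25.727, 2.6324). ∠NTF = 114.2° gives TF at -28.700° from the x-axis; with |TF| = 27.9, F = (-1.2544, -10.766). ∠TFQ = 129.5° gives FQ at -79.200° from the x-axis; with |FQ| = 26.2, Q = (3.6550, -36.502). ∠FQK = 126.8° gives QK at -132.40° from the x-axis; with |QK| = 17.5, K = (-8.1453, -49.425). Then |BK| = |K − B| = 50.091.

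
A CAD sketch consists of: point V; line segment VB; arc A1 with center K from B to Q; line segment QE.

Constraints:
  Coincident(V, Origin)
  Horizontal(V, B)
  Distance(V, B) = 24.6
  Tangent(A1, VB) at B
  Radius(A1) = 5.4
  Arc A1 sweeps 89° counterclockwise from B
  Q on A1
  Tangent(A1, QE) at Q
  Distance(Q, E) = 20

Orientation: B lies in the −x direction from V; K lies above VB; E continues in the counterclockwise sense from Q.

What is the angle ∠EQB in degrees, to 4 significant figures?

135.5°

On A1, B sits at bearing -90° from K; an 89° counterclockwise sweep puts Q at bearing -1°, so Q = K + 5.4·(cos -1°, sin -1°) = (-19.20, 5.306). Since A1 is tangent to QE there, KQ ⟂ QE, so QE runs along (−sin -1°, cos -1°); with |QE| = 20.0, E = (-18.85, 25.30). Then cos ∠EQB = QE·QB / (|QE||QB|), giving 135.5°.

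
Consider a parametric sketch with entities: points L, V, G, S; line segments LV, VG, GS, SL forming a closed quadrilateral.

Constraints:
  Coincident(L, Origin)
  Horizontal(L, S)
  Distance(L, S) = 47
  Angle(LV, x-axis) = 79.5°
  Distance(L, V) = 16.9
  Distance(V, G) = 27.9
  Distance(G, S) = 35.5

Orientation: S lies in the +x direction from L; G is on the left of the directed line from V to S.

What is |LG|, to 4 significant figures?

40.66

Checks: |VG| = 27.90 ✓; |GS| = 35.50 ✓.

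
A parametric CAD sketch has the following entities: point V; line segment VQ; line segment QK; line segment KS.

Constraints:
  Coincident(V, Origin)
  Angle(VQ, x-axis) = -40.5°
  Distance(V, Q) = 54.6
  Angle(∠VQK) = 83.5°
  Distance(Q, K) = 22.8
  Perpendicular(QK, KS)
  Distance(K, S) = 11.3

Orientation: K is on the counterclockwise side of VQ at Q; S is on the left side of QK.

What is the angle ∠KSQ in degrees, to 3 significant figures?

63.6°

V is at the origin; VQ runs at -40.5° with length 54.6, so Q = 54.6·(cos -40.5°, sin -40.5°) = (41.5, -35.5). ∠VQK = 83.5°, so QK runs at -40.5° + (180° − 83.5°) = 56.0° from the x-axis; with |QK| = 22.8, K = Q + 22.8·(cos 56.0°, sin 56.0°) = (54.3, -16.6). The perpendicularity gives KS at right angles to QK; with |KS| = 11.3 on the left of QK, S = K + 11.3·(-0.829, 0.559) = (44.9, -10.2). Then cos ∠KSQ = SK·SQ / (|SK||SQ|), giving 63.6°.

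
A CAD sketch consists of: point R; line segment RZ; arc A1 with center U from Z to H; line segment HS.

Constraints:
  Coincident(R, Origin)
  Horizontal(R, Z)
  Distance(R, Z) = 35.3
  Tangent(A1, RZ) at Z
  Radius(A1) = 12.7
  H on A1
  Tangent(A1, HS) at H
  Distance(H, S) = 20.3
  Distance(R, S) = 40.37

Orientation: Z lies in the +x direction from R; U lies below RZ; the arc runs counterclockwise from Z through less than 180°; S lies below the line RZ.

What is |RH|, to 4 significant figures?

26.03

Checks: R.y = 0.00, Z.y = 0.00 ✓; |UH| = 12.70 ✓; ∠(UH, HS) = 90.00° ✓; |HS| = 20.30 ✓; |RS| = 40.37 ✓.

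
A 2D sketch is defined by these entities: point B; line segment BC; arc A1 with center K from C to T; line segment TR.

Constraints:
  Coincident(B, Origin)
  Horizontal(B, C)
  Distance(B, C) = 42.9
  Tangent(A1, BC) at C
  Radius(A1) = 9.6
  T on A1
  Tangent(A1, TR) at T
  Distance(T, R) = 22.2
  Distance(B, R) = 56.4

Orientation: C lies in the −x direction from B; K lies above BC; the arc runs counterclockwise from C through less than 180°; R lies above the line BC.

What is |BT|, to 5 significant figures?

37.325

Checks: ∠(KC, CB) = 90.00° ✓; |KC| = 9.600 ✓; |KT| = 9.600 ✓; ∠(KT, TR) = 90.00° ✓; |TR| = 22.20 ✓; |BR| = 56.40 ✓.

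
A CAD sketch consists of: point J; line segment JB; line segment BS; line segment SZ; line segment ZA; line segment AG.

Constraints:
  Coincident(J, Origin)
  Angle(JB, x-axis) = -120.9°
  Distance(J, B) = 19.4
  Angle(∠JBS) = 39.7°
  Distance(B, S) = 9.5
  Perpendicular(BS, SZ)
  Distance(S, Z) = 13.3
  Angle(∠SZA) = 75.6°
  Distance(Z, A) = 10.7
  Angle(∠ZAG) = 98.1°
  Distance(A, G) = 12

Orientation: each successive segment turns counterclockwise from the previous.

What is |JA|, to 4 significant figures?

15.89

J is at the origin; JB runs at -120.9° with length 19.4, so B = (-9.963, -16.65). ∠JBS = 39.7° gives BS at 19.40° from the x-axis; with |BS| = 9.5, S = (-1.002, -13.49). BS is perpendicular to SZ, so SZ runs at 109.4°; with |SZ| = 13.3, Z = (-5.420, -0.9461). ∠SZA = 75.6° gives ZA at -146.2° from the x-axis; with |ZA| = 10.7, A = (-14.31, -6.898). Then |JA| = |A − J| = 15.89.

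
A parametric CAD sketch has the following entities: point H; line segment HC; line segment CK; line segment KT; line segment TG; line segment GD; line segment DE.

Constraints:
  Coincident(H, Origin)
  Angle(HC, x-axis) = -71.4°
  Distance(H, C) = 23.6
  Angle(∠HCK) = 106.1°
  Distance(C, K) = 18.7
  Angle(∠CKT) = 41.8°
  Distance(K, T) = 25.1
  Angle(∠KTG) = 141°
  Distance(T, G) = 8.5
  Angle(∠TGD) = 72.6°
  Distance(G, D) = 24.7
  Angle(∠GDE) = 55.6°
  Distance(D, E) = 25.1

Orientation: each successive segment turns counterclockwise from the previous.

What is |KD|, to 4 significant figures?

22.04

∠KTG = 141.0° gives TG at 179.7° from the x-axis; with |TG| = 8.5, G = (-1.714, -5.609). ∠TGD = 72.6° gives GD at -72.90° from the x-axis; with |GD| = 24.7, D = (5.549, -29.22). Then |KD| = |D − K| = 22.04.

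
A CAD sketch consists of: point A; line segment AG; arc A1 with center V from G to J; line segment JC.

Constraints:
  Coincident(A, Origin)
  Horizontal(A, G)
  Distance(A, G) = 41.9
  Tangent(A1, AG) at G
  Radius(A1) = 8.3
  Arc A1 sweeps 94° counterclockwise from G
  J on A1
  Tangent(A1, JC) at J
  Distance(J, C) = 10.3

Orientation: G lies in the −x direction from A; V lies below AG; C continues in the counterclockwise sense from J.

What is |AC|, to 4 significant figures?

53.04

A is at the origin; A and G share the same y with |AG| = 41.9 and G on the −x side, so G = (-41.90, 0.000). A1 meets AG tangentially, so VG is at right angles to AG, so V = G + (0, -8.3) = (-41.90, -8.300). On A1, G sits at bearing 90° from V; a 94° counterclockwise sweep puts J at bearing 184°, so J = V + 8.3·(cos 184°, sin 184°) = (-50.18, -8.879). A1 meets JC tangentially, so VJ is at right angles to JC, so JC runs along (−sin 184°, cos 184°); with |JC| = 10.3, C = (-49.46, -19.15). Then |AC| = |C − A| = 53.04.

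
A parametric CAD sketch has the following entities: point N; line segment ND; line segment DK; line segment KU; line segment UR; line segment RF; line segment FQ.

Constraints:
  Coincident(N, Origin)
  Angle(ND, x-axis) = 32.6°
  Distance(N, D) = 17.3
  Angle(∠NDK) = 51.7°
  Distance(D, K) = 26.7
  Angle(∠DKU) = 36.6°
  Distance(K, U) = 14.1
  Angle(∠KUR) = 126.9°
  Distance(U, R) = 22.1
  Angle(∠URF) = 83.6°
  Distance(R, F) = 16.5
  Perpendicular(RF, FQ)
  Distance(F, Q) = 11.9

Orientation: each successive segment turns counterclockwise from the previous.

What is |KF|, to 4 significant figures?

29.18

N is at the origin; ND runs at 32.6° with length 17.3, so D = (14.57, 9.321). ∠NDK = 51.7° gives DK at 160.9° from the x-axis; with |DK| = 26.7, K = (-10.66, 18.06). ∠DKU = 36.6° gives KU at -55.70° from the x-axis; with |KU| = 14.1, U = (-2.710, 6.409). ∠KUR = 126.9° gives UR at -2.600° from the x-axis; with |UR| = 22.1, R = (19.37, 5.407). ∠URF = 83.6° gives RF at 93.80° from the x-axis; with |RF| = 16.5, F = (18.27, 21.87). Then |KF| = |F − K| = 29.18.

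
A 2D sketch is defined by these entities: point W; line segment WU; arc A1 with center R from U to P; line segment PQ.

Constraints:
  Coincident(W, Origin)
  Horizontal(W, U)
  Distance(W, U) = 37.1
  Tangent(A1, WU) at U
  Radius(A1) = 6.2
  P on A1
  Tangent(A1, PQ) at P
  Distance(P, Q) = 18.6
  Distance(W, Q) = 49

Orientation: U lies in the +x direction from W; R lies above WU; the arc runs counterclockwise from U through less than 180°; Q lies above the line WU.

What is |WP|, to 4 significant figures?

43.79

W is at the origin; WU is horizontal with |WU| = 37.1 and U on the +x side, so U = (37.10, 0.000). A1 meets WU tangentially, so RU is at right angles to WU, so R = U + (0, 6.2) = (37.10, 6.200). Since RP ⟂ PQ (tangency), |RQ| = √(6.2² + 18.6²) = 19.61 regardless of where P sits on A1. So Q lies on both circle(W, 49.0) and circle(R, 19.61); the above-WU intersection is Q = (42.04, 25.17). P is the foot of the tangent from Q: P = (43.29, 6.616).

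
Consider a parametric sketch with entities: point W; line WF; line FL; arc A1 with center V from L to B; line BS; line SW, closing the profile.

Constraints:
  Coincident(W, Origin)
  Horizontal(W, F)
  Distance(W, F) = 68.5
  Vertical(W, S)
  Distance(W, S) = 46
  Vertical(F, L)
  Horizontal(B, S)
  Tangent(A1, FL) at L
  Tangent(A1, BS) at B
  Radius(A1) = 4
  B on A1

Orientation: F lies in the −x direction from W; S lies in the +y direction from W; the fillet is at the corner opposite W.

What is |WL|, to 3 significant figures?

80.4

W is at the origin; WF is horizontal with |WF| = 68.5 and F on the −x side, so F = (-68.5, 0.00). WS is vertical with |WS| = 46.0 and S on the +y side, so S = (0.00, 46.0). The virtual corner opposite W is at (-68.5, 46.0). A1 meets FL tangentially, so VL is at right angles to FL and since A1 is tangent to BS there, VB ⟂ BS, with radius 4.0, so the center V sits 4.0 in from both sides at V = (-64.5, 42.0). That places the tangent points at L = (-68.5, 42.0) on FL and B = (-64.5, 46.0) on BS. Then |WL| = |L − W| = 80.4.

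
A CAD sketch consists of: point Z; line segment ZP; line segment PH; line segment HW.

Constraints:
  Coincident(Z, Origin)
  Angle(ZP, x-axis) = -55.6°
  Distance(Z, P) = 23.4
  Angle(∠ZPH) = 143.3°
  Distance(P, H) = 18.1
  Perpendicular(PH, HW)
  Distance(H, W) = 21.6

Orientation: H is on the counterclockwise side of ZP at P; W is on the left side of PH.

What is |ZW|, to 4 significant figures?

37.64

∠ZPH = 143.3°, so PH runs at -55.6° + (180° − 143.3°) = -18.90° from the x-axis; with |PH| = 18.1, H = P + 18.1·(cos -18.90°, sin -18.90°) = (30.34, -25.17). PH ⟂ HW; with |HW| = 21.6 on the left of PH, W = H + 21.6·(0.3239, 0.9461) = (37.34, -4.735). Then |ZW| = |W − Z| = 37.64.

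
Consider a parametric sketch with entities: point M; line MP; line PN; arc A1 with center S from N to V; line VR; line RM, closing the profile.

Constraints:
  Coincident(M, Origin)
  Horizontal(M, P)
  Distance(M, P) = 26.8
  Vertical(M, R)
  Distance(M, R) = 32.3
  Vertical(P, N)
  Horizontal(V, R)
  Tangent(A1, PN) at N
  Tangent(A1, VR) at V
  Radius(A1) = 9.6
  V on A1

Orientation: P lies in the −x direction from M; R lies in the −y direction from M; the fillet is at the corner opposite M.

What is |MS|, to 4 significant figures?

28.48

MR is vertical with |MR| = 32.3 and R on the −y side, so R = (0.000, -32.30). The virtual corner opposite M is at (-26.80, -32.30). Tangency of A1 to PN means the radius SN is perpendicular to PN and A1 meets VR tangentially, so SV is at right angles to VR, with radius 9.6, so the center S sits 9.6 in from both sides at S = (-17.20, -22.70). Then |MS| = |S − M| = 28.48.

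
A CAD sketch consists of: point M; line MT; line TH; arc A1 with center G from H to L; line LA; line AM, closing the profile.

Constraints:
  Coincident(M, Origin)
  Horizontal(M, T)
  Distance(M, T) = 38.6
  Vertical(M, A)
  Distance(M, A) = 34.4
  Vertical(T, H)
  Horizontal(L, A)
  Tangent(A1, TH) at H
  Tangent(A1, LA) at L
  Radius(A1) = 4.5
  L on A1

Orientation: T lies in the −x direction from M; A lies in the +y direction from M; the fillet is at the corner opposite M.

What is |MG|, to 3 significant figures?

45.4

M and A share the same x with |MA| = 34.4 and A on the +y side, so A = (0.00, 34.4). The virtual corner opposite M is at (-38.6, 34.4). Tangency of A1 to TH means the radius GH is perpendicular to TH and tangency of A1 to LA means the radius GL is perpendicular to LA, with radius 4.5, so the center G sits 4.5 in from both sides at G = (-34.1, 29.9). Then |MG| = |G − M| = 45.4.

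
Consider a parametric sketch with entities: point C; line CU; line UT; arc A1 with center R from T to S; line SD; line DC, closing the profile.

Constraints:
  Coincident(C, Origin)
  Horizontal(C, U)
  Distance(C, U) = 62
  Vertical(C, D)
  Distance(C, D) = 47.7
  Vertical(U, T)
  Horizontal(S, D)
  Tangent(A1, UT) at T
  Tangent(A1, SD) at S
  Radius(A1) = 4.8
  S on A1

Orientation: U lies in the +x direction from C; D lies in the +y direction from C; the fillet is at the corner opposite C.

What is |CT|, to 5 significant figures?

75.395

The virtual corner opposite C is at (62.000, 47.700). Tangency of A1 to UT means the radius RT is perpendicular to UT and since A1 is tangent to SD there, RS ⟂ SD, with radius 4.8, so the center R sits 4.8 in from both sides at R = (57.200, 42.900). That places the tangent points at T = (62.000, 42.900) on UT and S = (57.200, 47.700) on SD. Then |CT| = |T − C| = 75.395.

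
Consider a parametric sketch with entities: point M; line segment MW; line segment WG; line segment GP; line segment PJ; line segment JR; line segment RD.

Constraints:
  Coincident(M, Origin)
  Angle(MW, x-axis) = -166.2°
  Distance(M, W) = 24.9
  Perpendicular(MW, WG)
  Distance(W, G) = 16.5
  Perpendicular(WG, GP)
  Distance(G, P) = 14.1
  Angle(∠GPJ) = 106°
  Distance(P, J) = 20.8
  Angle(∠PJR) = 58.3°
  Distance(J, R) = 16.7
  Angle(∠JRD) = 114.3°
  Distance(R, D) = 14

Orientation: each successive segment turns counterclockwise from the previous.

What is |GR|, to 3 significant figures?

15.9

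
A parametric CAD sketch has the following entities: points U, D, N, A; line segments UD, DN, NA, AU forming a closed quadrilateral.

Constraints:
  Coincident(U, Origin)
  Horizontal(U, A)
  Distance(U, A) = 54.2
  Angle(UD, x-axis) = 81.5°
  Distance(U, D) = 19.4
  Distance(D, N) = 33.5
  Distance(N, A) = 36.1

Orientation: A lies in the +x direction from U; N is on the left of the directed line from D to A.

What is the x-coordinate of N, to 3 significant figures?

34.5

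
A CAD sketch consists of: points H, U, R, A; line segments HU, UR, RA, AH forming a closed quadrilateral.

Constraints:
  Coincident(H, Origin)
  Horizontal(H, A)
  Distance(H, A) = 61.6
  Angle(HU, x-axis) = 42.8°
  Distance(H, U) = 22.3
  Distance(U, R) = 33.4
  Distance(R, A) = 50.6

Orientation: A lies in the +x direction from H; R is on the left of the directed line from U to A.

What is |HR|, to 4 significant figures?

55.33

Checks: |UR| = 33.40 ✓; |RA| = 50.60 ✓.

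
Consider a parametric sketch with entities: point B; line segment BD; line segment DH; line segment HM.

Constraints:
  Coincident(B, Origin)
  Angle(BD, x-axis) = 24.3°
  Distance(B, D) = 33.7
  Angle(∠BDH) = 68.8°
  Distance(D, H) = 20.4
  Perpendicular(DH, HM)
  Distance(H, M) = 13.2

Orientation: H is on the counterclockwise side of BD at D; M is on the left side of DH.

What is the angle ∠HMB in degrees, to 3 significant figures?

156°

B is at the origin; BD runs at 24.3° with length 33.7, so D = 33.7·(cos 24.3°, sin 24.3°) = (30.7, 13.9). ∠BDH = 68.8°, so DH runs at 24.3° + (180° − 68.8°) = 136° from the x-axis; with |DH| = 20.4, H = D + 20.4·(cos 136°, sin 136°) = (16.2, 28.2). The perpendicularity gives HM at right angles to DH; with |HM| = 13.2 on the left of DH, M = H + 13.2·(-0.701, -0.713) = (6.91, 18.8). Then cos ∠HMB = MH·MB / (|MH||MB|), giving 156°.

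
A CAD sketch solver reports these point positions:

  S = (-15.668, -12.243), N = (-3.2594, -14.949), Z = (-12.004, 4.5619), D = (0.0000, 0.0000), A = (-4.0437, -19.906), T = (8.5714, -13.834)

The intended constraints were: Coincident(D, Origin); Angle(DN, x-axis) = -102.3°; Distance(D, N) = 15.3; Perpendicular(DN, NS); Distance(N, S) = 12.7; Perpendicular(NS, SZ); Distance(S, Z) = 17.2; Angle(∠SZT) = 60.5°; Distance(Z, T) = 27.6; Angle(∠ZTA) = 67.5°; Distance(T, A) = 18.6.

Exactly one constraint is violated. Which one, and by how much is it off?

Distance(T, A) = 18.6 — off by 4.60.

D = (0.00, 0.00) ✓; DN at -102.3° ✓; |DN| = 15.30 ✓; ∠(DN, NS) = 90.00° ✓; |NS| = 12.70 ✓; ∠(NS, SZ) = 90.00° ✓; |SZ| = 17.20 ✓; ∠SZT = 60.50° ✓; |ZT| = 27.60 ✓; ∠ZTA = 67.50° ✓; |TA| = 14.00 ✗.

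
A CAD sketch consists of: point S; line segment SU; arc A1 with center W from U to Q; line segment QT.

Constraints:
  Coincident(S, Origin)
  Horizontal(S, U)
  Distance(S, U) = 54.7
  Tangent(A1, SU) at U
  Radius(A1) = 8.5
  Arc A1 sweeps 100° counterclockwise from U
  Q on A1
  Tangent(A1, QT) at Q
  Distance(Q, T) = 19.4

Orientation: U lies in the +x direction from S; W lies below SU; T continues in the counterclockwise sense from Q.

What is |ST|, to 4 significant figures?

57.58

On A1, U sits at bearing 90° from W; a 100° counterclockwise sweep puts Q at bearing 190°, so Q = W + 8.5·(cos 190°, sin 190°) = (46.33, -9.976). The tangent condition forces WQ to be normal to QT, so QT runs along (−sin 190°, cos 190°); with |QT| = 19.4, T = (49.70, -29.08). Then |ST| = |T − S| = 57.58.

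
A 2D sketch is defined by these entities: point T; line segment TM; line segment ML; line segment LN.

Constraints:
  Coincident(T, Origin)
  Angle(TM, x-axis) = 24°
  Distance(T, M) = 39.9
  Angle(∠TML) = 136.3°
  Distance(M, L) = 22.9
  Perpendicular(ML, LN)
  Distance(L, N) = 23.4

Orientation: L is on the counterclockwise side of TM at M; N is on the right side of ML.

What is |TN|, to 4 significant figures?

72.63

T is at the origin; TM runs at 24.0° with length 39.9, so M = 39.9·(cos 24.0°, sin 24.0°) = (36.45, 16.23). ∠TML = 136.3°, so ML runs at 24.0° + (180° − 136.3°) = 67.70° from the x-axis; with |ML| = 22.9, L = M + 22.9·(cos 67.70°, sin 67.70°) = (45.14, 37.42). ML ⟂ LN; with |LN| = 23.4 on the right of ML, N = L + 23.4·(0.9252, -0.3795) = (66.79, 28.54). Then |TN| = |N − T| = 72.63.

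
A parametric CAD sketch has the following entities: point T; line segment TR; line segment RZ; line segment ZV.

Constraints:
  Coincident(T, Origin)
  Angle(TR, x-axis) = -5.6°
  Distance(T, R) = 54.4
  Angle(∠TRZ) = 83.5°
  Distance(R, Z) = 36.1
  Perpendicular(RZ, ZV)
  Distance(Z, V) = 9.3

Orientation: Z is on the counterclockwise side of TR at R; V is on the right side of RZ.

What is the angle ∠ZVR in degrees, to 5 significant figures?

75.554°

T is at the origin; TR runs at -5.6° with length 54.4, so R = 54.4·(cos -5.6°, sin -5.6°) = (54.140, -5.3085). ∠TRZ = 83.5°, so RZ runs at -5.6° + (180° − 83.5°) = 90.900° from the x-axis; with |RZ| = 36.1, Z = R + 36.1·(cos 90.900°, sin 90.900°) = (53.573, 30.787). The perpendicularity gives ZV at right angles to RZ; with |ZV| = 9.3 on the right of RZ, V = Z + 9.3·(0.99988, 0.015707) = (62.872, 30.933). Then cos ∠ZVR = VZ·VR / (|VZ||VR|), giving 75.554°.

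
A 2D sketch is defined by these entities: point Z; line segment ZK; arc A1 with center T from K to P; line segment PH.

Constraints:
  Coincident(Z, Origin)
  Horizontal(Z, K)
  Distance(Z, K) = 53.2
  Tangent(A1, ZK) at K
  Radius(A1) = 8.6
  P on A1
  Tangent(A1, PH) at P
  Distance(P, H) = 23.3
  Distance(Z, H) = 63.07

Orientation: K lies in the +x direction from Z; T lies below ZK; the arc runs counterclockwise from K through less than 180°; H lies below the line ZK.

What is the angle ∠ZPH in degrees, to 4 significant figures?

125.4°

Z is at the origin; ZK is horizontal with |ZK| = 53.2 and K on the +x side, so K = (53.20, 0.000). A1 meets ZK tangentially, so TK is at right angles to ZK, so T = K + (0, -8.6) = (53.20, -8.600). Since TP ⟂ PH (tangency), |TH| = √(8.6² + 23.3²) = 24.84 regardless of where P sits on A1. So H lies on both circle(Z, 63.07) and circle(T, 24.84); the below-ZK intersection is H = (53.48, -33.43). P is the foot of the tangent from H: P = (45.17, -11.67).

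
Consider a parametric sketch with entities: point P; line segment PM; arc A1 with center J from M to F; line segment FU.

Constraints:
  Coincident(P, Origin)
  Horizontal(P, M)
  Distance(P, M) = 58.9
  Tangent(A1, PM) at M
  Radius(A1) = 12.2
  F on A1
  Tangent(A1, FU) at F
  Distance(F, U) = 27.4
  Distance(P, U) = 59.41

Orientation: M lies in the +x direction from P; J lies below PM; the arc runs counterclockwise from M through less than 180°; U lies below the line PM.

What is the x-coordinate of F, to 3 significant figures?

46.7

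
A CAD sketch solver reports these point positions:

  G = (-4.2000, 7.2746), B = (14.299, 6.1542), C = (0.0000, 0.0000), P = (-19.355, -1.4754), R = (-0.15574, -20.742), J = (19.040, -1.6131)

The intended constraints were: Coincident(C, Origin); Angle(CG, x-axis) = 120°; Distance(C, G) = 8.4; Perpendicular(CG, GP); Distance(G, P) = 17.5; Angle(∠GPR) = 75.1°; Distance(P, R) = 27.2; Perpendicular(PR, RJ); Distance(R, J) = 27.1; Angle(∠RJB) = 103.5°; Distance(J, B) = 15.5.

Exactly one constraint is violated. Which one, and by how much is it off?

Distance(J, B) = 15.5 — off by 6.40.

C = (0.00, 0.00) ✓; CG at 120.0° ✓; |CG| = 8.400 ✓; ∠(CG, GP) = 90.00° ✓; |GP| = 17.50 ✓; ∠GPR = 75.10° ✓; |PR| = 27.20 ✓; ∠(PR, RJ) = 90.00° ✓; |RJ| = 27.10 ✓; ∠RJB = 103.5° ✓; |JB| = 9.100 ✗.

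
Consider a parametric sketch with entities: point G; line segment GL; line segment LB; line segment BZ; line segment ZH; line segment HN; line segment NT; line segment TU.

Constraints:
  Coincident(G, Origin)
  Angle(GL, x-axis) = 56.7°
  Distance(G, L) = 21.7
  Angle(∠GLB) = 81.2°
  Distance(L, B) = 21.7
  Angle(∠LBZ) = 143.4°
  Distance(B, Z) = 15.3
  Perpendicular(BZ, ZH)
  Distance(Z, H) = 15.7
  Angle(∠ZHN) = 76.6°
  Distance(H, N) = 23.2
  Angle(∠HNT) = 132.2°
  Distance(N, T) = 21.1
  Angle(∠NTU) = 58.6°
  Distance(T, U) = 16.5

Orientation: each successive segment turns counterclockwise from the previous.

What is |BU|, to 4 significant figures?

7.479

G is at the origin; GL runs at 56.7° with length 21.7, so L = (11.91, 18.14). ∠GLB = 81.2° gives LB at 155.5° from the x-axis; with |LB| = 21.7, B = (-7.832, 27.14). ∠LBZ = 143.4° gives BZ at -167.9° from the x-axis; with |BZ| = 15.3, Z = (-22.79, 23.93). BZ is perpendicular to ZH, so ZH runs at -77.90°; with |ZH| = 15.7, H = (-19.50, 8.578). ∠ZHN = 76.6° gives HN at 25.50° from the x-axis; with |HN| = 23.2, N = (1.439, 18.57). ∠HNT = 132.2° gives NT at 73.30° from the x-axis; with |NT| = 21.1, T = (7.502, 38.78). ∠NTU = 58.6° gives TU at -165.3° from the x-axis; with |TU| = 16.5, U = (-8.458, 34.59). Then |BU| = |U − B| = 7.479.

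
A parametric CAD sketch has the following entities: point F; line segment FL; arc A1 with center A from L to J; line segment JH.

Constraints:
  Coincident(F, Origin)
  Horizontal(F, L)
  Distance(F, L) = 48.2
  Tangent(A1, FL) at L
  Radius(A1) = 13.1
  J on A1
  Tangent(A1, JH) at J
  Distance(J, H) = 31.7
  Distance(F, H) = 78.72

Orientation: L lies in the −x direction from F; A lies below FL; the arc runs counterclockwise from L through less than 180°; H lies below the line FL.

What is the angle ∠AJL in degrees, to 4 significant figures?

49.91°

F is at the origin; F and L share the same y with |FL| = 48.2 and L on the −x side, so L = (-48.20, 0.000). A1 meets FL tangentially, so AL is at right angles to FL, so A = L + (0, -13.1) = (-48.20, -13.10). Since AJ ⟂ JH (tangency), |AH| = √(13.1² + 31.7²) = 34.30 regardless of where J sits on A1. So H lies on both circle(F, 78.72) and circle(A, 34.30); the below-FL intersection is H = (-66.52, -42.10). J is the foot of the tangent from H: J = (-61.11, -10.87).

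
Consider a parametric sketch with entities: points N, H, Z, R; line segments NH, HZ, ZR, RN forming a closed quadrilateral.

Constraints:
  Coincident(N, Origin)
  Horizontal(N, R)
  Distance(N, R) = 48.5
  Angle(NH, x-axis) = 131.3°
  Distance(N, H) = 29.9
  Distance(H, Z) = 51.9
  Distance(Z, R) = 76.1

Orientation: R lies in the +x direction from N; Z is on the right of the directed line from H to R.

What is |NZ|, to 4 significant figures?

36.54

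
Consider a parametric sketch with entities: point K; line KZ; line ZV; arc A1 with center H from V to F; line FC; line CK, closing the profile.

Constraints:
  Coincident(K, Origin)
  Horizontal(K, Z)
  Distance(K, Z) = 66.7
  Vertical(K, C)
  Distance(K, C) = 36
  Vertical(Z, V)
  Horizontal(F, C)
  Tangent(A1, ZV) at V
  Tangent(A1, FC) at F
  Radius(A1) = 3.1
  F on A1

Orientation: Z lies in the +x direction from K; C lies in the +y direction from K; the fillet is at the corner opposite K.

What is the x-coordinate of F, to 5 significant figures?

63.600

K is at the origin; KZ is horizontal with |KZ| = 66.7 and Z on the +x side, so Z = (66.700, 0.0000). KC is vertical with |KC| = 36.0 and C on the +y side, so C = (0.0000, 36.000). The virtual corner opposite K is at (66.700, 36.000). A1 meets ZV tangentially, so HV is at right angles to ZV and tangency of A1 to FC means the radius HF is perpendicular to FC, with radius 3.1, so the center H sits 3.1 in from both sides at H = (63.600, 32.900). That places the tangent points at V = (66.700, 32.900) on ZV and F = (63.600, 36.000) on FC. So F.x = 63.600.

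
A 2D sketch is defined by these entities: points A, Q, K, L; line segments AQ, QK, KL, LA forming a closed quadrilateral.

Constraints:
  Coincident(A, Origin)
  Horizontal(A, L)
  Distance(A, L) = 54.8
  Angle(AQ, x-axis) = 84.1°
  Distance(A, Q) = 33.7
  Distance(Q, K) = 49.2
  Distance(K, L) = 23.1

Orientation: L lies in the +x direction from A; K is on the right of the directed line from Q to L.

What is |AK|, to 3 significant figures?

33.1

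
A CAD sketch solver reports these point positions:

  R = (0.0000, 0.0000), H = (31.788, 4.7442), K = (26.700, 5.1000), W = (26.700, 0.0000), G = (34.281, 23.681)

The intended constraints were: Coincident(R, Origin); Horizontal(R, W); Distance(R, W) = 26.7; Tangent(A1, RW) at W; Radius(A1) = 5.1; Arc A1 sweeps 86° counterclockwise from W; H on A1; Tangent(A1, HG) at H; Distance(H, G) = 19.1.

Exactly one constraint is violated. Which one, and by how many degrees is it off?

Tangent(A1, HG) at H — off by 3.50°.

R = (0.00, 0.00) ✓; R.y = 0.00, W.y = 0.00 ✓; |RW| = 26.70 ✓; ∠(KW, WR) = 90.00° ✓; |KW| = 5.100 ✓; bearing(K→H) − bearing(K→W) = 86.00° ✓; |KH| = 5.100 ✓; ∠(KH, HG) = 93.50° ✗; |HG| = 19.10 ✓.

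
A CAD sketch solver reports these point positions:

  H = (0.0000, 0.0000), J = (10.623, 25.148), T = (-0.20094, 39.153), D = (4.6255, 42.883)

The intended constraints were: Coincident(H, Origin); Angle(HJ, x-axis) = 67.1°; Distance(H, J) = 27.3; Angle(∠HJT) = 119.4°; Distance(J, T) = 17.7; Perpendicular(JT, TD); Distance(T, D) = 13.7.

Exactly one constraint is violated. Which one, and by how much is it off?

Distance(T, D) = 13.7 — off by 7.60.

H = (0.00, 0.00) ✓; HJ at 67.10° ✓; |HJ| = 27.30 ✓; ∠HJT = 119.4° ✓; |JT| = 17.70 ✓; ∠(JT, TD) = 90.00° ✓; |TD| = 6.100 ✗.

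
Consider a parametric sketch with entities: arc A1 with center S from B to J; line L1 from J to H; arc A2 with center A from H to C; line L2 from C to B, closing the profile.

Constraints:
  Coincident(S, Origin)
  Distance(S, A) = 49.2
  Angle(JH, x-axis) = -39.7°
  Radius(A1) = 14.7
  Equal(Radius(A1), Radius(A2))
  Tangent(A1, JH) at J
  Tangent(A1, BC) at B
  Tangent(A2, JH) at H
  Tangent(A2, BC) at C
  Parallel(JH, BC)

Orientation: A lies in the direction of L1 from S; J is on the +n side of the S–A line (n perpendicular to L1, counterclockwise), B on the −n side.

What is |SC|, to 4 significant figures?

51.35

The slot axis is L1's direction at -39.7°, so u = (cos -39.7°, sin -39.7°) = (0.7694, -0.6388) and n = (−sin -39.7°, cos -39.7°) = (0.6388, 0.7694). S is at the origin and A lies 49.2 along u from S, so A = 49.2·u = (37.85, -31.43). Tangency of A1 to both parallel lines with radius 14.7 puts J and B at S ± 14.7·n: J = (9.390, 11.31), B = (-9.390, -11.31). Equal radii place H and C the same way about A: H = A + 14.7·n = (47.24, -20.12), C = A − 14.7·n = (28.46, -42.74). Then |SC| = |C − S| = 51.35.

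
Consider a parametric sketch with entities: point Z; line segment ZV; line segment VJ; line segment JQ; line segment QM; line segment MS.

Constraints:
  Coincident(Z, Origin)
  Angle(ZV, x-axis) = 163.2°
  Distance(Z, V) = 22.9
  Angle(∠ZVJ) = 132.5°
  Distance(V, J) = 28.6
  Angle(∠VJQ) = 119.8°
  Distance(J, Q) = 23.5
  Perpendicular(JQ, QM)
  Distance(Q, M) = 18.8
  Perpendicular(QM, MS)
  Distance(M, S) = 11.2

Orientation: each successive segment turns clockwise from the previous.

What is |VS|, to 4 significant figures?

27.19

Z is at the origin; ZV runs at 163.2° with length 22.9, so V = (-21.92, 6.619). ∠ZVJ = 132.5° gives VJ at 115.7° from the x-axis; with |VJ| = 28.6, J = (-34.33, 32.39). ∠VJQ = 119.8° gives JQ at 55.50° from the x-axis; with |JQ| = 23.5, Q = (-21.01, 51.76). JQ is perpendicular to QM, so QM runs at -34.50°; with |QM| = 18.8, M = (-5.521, 41.11). QM ⟂ MS, so MS runs at -124.5°; with |MS| = 11.2, S = (-11.86, 31.88). Then |VS| = |S − V| = 27.19.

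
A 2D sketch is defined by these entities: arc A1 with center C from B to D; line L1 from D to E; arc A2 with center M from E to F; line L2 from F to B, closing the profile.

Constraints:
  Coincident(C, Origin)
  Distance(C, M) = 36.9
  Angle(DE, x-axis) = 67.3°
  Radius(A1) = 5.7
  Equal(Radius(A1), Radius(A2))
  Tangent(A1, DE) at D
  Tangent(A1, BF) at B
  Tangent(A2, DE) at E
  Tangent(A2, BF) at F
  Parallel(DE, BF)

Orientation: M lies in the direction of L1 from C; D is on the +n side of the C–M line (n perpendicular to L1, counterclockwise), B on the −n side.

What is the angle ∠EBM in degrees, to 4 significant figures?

8.387°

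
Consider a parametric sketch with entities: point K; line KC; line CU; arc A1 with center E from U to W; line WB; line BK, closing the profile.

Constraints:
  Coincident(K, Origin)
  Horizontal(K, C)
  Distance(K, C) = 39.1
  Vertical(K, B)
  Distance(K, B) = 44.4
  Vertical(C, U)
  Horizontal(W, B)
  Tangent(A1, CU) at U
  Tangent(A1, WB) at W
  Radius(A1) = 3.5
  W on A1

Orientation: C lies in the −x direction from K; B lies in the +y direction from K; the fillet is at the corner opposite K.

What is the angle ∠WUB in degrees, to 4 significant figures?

39.88°

The virtual corner opposite K is at (-39.10, 44.40). A1 meets CU tangentially, so EU is at right angles to CU and since A1 is tangent to WB there, EW ⟂ WB, with radius 3.5, so the center E sits 3.5 in from both sides at E = (-35.60, 40.90). That places the tangent points at U = (-39.10, 40.90) on CU and W = (-35.60, 44.40) on WB. Then cos ∠WUB = UW·UB / (|UW||UB|), giving 39.88°.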